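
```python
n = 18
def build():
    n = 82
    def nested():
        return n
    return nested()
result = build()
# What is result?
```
82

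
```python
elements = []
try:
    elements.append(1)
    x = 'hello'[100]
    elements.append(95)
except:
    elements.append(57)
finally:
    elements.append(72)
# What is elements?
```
[1, 57, 72]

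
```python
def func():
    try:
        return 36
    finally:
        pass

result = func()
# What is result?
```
36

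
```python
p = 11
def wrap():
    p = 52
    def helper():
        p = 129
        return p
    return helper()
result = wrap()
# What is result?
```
129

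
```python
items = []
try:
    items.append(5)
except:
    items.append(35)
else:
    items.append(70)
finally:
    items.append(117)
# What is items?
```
[5, 70, 117]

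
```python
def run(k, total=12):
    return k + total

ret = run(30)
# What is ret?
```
42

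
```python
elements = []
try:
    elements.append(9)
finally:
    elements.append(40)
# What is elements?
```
[9, 40]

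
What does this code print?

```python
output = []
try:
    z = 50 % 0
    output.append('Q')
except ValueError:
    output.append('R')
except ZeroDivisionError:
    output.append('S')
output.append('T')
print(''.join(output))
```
ST

ZeroDivisionError is caught by its specific handler, not ValueError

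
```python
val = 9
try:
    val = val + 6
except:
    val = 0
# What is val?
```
15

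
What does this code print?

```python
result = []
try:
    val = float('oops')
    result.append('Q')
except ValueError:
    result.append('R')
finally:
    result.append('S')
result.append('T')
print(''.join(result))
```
RST

finally always runs, even after exception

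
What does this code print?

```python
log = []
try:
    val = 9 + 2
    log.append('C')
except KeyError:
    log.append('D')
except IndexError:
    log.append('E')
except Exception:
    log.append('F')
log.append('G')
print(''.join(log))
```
CG

No exception, try block completes normally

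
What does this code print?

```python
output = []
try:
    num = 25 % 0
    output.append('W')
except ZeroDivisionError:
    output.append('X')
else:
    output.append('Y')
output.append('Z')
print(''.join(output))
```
XZ

else block skipped when exception is caught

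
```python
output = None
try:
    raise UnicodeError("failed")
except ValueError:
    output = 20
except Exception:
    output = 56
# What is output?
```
20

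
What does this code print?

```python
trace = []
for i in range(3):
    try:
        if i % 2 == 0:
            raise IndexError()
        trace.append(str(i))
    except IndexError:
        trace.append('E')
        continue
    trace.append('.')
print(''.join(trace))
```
E1.E

continue in except skips rest of loop body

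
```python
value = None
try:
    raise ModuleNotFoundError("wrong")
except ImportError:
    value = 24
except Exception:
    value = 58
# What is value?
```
24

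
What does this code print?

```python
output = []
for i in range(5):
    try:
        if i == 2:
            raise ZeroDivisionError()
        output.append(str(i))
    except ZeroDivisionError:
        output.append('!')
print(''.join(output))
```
01!34

Exception on i=2 caught, loop continues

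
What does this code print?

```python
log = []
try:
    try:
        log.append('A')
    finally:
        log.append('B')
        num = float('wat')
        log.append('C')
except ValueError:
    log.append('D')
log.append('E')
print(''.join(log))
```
ABDE

Exception in inner finally caught by outer except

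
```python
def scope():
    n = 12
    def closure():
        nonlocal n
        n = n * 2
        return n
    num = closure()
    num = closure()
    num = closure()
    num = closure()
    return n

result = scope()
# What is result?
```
192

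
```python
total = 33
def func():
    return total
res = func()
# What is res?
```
33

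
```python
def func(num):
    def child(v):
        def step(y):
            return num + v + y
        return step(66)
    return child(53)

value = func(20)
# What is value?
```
139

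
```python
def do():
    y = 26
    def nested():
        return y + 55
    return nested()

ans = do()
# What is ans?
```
81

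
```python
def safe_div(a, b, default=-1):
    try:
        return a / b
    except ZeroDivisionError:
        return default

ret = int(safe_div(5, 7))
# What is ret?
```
0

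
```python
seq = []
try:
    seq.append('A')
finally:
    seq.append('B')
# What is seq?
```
['A', 'B']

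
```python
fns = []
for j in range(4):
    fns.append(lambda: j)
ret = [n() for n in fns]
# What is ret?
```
[3, 3, 3, 3]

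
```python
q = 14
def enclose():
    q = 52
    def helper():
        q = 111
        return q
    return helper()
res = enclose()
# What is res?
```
111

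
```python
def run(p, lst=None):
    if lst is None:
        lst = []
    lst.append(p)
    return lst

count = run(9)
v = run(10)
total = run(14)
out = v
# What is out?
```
[10]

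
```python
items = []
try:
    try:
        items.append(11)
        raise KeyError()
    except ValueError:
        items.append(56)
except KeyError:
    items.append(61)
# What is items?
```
[11, 61]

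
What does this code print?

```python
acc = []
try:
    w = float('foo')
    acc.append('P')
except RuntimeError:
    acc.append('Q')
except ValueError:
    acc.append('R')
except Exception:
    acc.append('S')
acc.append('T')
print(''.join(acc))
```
RT

ValueError matches before generic Exception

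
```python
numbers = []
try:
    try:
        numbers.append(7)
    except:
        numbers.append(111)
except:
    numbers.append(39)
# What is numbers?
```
[7]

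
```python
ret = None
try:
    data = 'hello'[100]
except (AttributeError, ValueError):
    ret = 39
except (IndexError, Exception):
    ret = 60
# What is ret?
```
60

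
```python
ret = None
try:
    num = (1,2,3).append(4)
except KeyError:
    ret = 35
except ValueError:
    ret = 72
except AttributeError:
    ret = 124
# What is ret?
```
124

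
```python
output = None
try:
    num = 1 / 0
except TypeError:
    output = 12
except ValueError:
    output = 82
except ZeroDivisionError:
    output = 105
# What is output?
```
105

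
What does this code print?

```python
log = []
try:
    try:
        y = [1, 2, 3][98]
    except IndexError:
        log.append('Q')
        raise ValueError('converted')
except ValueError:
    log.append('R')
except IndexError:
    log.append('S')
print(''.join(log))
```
QR

New ValueError raised, caught by outer ValueError handler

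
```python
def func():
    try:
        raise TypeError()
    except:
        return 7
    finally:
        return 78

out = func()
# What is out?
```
78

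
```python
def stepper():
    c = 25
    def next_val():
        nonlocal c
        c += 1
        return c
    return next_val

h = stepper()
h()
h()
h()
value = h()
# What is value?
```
29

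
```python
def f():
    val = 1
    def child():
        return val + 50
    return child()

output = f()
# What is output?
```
51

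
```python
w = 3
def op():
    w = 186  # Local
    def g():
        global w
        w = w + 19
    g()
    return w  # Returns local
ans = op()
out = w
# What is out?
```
22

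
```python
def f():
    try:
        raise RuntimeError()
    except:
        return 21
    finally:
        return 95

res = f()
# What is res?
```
95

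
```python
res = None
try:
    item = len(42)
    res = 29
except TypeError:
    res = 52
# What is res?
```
52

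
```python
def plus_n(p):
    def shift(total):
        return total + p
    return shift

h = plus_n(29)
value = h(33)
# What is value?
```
62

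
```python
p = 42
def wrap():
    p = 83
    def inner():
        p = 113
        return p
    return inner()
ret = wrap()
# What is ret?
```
113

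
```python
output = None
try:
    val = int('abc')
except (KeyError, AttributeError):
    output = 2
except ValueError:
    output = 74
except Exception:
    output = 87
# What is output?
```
74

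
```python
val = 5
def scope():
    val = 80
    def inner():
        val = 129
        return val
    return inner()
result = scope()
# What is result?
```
129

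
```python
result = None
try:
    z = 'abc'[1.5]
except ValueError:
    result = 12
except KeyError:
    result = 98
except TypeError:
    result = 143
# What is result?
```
143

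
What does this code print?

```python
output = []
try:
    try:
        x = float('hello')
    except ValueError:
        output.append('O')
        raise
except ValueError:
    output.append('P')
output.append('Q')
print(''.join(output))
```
OPQ

raise without argument re-raises current exception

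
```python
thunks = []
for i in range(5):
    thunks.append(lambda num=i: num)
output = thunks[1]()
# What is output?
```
1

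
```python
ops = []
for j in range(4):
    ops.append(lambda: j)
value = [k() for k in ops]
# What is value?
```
[3, 3, 3, 3]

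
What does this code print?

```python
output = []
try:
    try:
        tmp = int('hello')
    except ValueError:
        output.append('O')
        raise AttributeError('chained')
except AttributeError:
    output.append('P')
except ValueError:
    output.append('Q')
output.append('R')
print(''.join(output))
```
OPR

AttributeError raised and caught, original ValueError not re-raised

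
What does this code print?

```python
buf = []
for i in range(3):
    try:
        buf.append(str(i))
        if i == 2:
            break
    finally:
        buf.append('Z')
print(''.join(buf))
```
0Z1Z2Z

finally runs even when breaking out of loop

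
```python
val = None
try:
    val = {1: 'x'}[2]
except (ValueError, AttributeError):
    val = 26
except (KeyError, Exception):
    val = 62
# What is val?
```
62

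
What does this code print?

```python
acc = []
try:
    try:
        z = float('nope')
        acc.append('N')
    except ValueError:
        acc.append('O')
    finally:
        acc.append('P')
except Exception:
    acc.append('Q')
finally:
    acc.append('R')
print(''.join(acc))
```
OPR

Both finally blocks run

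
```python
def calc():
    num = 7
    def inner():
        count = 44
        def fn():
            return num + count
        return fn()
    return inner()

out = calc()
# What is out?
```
51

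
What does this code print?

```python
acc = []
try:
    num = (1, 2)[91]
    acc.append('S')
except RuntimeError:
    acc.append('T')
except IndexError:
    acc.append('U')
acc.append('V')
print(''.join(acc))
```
UV

IndexError is caught by its specific handler, not RuntimeError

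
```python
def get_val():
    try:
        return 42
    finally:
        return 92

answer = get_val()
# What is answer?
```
92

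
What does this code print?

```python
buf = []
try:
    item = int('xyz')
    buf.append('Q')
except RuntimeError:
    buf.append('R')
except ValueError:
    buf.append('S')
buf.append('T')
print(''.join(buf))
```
ST

ValueError is caught by its specific handler, not RuntimeError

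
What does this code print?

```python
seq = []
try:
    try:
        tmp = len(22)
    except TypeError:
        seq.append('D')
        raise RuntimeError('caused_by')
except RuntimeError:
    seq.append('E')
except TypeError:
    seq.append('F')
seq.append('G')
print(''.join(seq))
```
DEG

RuntimeError raised and caught, original TypeError not re-raised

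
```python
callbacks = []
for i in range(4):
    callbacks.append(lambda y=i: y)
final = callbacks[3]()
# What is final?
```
3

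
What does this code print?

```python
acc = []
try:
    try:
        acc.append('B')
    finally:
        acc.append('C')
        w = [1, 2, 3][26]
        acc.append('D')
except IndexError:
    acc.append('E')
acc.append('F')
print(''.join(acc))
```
BCEF

Exception in inner finally caught by outer except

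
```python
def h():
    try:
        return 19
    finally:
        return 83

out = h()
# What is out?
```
83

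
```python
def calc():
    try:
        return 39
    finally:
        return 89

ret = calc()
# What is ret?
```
89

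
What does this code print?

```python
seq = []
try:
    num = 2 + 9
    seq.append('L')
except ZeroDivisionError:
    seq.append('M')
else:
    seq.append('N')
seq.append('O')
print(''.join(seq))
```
LNO

else block runs when no exception occurs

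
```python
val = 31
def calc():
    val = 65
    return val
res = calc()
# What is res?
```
65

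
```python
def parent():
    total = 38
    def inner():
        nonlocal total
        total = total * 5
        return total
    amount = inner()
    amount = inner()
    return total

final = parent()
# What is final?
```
950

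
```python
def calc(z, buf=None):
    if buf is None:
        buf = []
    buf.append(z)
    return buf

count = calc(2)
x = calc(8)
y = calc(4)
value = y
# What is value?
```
[4]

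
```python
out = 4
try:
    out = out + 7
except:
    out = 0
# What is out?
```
11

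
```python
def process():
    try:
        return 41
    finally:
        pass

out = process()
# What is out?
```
41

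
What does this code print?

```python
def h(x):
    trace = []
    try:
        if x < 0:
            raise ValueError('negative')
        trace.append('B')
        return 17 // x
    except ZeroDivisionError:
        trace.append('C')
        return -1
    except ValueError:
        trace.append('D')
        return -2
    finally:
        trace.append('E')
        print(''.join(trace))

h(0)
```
BCE

x=0 causes ZeroDivisionError, caught, finally prints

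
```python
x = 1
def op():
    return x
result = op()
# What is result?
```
1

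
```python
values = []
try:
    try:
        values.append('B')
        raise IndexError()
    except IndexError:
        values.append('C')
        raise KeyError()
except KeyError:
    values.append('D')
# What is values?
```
['B', 'C', 'D']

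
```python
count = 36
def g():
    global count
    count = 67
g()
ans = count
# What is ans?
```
67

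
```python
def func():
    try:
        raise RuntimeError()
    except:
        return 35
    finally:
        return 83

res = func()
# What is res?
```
83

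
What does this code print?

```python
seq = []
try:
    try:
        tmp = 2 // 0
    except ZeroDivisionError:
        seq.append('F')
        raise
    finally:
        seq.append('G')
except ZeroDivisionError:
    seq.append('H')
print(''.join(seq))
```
FGH

finally runs before re-raised exception propagates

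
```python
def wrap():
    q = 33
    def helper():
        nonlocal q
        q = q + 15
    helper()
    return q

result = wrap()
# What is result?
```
48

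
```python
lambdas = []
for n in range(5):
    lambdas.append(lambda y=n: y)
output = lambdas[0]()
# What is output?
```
0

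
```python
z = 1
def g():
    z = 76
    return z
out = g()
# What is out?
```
76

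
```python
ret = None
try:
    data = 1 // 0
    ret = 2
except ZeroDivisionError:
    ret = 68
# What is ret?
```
68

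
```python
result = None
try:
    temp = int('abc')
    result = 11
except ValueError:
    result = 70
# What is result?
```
70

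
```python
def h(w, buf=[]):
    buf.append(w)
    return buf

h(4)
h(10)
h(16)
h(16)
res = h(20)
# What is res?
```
[4, 10, 16, 16, 20]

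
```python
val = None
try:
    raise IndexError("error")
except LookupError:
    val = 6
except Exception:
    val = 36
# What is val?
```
6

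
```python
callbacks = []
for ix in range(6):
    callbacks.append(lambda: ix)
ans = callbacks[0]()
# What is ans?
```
5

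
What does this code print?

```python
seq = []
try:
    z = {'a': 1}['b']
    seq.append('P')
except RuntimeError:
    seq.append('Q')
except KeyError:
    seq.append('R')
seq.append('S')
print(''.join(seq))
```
RS

KeyError is caught by its specific handler, not RuntimeError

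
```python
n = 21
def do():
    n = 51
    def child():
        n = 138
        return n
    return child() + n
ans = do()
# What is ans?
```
189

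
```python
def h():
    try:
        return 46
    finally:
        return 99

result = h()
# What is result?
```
99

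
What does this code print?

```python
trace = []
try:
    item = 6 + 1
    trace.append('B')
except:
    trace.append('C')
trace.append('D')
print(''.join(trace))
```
BD

No exception, try block completes normally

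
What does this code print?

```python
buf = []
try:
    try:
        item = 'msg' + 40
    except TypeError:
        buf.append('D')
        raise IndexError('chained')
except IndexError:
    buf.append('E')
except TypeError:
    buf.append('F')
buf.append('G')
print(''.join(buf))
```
DEG

IndexError raised and caught, original TypeError not re-raised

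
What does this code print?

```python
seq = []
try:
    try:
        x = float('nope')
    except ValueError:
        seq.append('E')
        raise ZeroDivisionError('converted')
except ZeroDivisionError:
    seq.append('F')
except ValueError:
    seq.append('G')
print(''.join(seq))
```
EF

New ZeroDivisionError raised, caught by outer ZeroDivisionError handler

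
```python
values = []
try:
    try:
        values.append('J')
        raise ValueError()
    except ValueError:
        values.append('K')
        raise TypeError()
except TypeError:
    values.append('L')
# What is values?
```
['J', 'K', 'L']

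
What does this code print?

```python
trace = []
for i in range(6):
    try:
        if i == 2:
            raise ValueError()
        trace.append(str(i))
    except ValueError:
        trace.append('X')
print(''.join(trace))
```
01X345

Exception on i=2 caught, loop continues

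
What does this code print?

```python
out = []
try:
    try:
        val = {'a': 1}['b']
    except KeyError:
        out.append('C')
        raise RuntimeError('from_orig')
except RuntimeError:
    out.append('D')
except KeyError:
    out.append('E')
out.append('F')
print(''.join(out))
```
CDF

RuntimeError raised and caught, original KeyError not re-raised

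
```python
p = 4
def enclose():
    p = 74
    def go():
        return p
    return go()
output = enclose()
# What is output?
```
74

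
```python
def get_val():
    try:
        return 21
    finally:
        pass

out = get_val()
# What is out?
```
21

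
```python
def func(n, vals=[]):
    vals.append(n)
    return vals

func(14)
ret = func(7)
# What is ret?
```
[14, 7]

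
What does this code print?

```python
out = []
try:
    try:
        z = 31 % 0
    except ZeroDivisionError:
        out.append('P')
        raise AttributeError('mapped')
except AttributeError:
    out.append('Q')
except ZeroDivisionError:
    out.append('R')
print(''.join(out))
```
PQ

New AttributeError raised, caught by outer AttributeError handler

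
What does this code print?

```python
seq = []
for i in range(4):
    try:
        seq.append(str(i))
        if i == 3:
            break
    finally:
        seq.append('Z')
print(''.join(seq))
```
0Z1Z2Z3Z

finally runs even when breaking out of loop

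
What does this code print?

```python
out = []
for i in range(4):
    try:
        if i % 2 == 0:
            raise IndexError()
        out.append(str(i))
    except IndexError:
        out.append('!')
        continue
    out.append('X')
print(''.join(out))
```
!1X!3X

continue in except skips rest of loop body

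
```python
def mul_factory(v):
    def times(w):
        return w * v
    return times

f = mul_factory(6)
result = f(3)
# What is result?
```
18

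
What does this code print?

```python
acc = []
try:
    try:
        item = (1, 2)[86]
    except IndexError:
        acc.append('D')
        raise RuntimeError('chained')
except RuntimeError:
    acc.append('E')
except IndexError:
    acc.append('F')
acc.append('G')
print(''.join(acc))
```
DEG

RuntimeError raised and caught, original IndexError not re-raised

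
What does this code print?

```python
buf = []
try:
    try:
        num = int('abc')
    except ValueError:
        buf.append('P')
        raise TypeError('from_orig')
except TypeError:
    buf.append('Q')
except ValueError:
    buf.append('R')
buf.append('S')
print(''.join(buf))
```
PQS

TypeError raised and caught, original ValueError not re-raised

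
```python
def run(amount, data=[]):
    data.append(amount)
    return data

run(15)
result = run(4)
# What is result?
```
[15, 4]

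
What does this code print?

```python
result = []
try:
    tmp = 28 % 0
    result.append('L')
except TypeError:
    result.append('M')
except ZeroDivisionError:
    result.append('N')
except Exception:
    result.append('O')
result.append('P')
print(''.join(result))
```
NP

ZeroDivisionError matches before generic Exception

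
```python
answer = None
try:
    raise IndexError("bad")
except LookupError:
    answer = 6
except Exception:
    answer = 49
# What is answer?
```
6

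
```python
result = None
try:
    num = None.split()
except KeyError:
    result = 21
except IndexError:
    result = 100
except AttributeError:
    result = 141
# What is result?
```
141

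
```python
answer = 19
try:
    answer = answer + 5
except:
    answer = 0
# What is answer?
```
24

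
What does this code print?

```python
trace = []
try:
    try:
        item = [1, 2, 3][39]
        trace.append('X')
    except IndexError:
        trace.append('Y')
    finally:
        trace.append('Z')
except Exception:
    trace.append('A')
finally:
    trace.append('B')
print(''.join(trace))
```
YZB

Both finally blocks run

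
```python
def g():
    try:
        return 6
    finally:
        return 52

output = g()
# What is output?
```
52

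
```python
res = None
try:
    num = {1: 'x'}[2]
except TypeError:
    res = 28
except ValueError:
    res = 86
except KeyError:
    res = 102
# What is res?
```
102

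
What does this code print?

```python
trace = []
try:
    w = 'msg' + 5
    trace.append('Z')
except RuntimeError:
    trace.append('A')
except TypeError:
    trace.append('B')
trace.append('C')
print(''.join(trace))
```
BC

TypeError is caught by its specific handler, not RuntimeError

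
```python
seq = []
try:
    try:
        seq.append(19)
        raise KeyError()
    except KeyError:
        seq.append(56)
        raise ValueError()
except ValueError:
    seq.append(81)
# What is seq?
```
[19, 56, 81]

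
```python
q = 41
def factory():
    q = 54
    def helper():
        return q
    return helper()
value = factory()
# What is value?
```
54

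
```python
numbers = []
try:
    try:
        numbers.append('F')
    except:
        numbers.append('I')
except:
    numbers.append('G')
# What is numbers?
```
['F']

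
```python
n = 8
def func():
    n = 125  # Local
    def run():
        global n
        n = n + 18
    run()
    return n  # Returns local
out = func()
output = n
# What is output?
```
26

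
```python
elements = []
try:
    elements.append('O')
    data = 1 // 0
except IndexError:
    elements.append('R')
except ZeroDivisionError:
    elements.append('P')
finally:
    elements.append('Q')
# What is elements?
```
['O', 'P', 'Q']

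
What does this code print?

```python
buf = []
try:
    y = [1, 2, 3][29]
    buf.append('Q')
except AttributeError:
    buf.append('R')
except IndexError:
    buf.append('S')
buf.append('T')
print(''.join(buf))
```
ST

IndexError is caught by its specific handler, not AttributeError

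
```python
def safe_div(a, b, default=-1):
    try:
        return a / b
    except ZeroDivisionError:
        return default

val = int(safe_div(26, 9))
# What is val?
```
2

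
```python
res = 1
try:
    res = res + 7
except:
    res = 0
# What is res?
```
8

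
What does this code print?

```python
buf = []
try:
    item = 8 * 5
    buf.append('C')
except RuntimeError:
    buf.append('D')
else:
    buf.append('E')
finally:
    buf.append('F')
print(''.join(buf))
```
CEF

else runs before finally when no exception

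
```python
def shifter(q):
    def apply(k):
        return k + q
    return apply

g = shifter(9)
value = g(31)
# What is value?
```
40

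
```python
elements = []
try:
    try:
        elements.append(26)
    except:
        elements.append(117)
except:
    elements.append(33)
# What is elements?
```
[26]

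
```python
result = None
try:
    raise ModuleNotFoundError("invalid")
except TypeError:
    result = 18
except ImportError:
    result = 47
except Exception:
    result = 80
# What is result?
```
47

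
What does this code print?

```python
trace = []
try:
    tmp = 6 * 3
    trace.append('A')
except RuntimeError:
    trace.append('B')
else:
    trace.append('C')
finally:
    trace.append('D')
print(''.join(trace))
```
ACD

else runs before finally when no exception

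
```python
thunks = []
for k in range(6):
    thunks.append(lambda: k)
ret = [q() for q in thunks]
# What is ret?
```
[5, 5, 5, 5, 5, 5]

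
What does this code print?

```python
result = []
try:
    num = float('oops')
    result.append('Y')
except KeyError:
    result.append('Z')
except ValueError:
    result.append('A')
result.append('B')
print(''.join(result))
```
AB

ValueError is caught by its specific handler, not KeyError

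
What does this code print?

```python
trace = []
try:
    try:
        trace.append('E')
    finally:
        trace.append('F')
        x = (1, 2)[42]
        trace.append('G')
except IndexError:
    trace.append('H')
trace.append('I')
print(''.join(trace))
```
EFHI

Exception in inner finally caught by outer except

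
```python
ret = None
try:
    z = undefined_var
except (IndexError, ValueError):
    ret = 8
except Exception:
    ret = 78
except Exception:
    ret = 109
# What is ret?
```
78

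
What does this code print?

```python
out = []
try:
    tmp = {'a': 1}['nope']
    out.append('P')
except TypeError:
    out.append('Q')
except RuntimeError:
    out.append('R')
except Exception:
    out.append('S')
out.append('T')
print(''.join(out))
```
ST

KeyError not specifically caught, falls to Exception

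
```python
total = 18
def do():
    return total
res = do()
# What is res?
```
18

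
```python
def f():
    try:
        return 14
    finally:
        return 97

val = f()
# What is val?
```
97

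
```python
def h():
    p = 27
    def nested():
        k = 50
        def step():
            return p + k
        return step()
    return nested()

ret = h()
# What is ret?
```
77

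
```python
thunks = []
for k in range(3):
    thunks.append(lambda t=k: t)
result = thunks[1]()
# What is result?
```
1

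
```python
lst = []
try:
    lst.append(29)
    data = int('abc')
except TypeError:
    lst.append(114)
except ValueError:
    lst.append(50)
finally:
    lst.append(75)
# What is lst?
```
[29, 50, 75]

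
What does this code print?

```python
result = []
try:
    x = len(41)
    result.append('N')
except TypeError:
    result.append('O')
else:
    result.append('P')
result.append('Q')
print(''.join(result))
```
OQ

else block skipped when exception is caught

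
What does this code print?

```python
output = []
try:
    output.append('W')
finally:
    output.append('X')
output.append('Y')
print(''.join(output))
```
WXY

try/finally without except, no exception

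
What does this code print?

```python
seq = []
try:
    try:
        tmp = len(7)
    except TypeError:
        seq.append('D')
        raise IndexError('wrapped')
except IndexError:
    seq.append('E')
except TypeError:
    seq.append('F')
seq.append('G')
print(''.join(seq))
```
DEG

IndexError raised and caught, original TypeError not re-raised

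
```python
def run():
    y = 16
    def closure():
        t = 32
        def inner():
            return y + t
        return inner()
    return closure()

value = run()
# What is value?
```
48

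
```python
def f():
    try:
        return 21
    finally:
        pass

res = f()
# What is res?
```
21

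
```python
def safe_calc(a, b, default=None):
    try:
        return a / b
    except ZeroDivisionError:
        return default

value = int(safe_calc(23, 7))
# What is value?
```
3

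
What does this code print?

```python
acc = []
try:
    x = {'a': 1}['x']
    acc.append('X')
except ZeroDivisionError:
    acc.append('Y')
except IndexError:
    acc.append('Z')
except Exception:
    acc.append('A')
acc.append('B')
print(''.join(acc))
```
AB

KeyError not specifically caught, falls to Exception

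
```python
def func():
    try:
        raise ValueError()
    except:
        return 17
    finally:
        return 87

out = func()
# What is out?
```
87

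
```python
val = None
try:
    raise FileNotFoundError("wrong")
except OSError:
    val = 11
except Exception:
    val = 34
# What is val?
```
11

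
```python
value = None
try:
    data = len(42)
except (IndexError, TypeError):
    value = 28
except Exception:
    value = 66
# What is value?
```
28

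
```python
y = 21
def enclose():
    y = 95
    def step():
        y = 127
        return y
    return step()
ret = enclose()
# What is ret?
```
127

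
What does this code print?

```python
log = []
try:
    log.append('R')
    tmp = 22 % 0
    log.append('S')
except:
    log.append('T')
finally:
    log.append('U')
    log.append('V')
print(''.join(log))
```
RTUV

Code before exception runs, then except, then all of finally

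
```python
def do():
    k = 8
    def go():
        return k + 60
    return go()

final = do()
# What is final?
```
68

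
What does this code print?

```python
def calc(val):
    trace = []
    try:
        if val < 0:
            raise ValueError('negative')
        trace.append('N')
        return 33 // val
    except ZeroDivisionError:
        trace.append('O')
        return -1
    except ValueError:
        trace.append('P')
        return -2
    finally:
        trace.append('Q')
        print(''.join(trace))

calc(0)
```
NOQ

val=0 causes ZeroDivisionError, caught, finally prints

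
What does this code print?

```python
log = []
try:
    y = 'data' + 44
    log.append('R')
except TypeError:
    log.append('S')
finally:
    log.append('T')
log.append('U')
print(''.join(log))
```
STU

finally always runs, even after exception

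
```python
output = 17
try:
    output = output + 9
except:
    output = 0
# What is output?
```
26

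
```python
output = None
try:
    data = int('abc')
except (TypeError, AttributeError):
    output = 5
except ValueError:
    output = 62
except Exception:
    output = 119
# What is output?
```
62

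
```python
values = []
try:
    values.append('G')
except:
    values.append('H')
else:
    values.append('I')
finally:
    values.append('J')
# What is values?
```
['G', 'I', 'J']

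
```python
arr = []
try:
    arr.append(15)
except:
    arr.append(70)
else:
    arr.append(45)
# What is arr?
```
[15, 45]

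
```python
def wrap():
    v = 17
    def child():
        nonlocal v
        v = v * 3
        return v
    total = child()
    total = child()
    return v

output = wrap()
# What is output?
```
153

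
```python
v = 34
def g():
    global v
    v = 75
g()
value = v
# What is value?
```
75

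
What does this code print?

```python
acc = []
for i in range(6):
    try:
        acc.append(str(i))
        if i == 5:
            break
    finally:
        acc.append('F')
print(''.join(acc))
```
0F1F2F3F4F5F

finally runs even when breaking out of loop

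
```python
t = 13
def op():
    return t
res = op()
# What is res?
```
13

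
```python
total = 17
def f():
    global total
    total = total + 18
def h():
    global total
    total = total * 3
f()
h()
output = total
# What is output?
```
105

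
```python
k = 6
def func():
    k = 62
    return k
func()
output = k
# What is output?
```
6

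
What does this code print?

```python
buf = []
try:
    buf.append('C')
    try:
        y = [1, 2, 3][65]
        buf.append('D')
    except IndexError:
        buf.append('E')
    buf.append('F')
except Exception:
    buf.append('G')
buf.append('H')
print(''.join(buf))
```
CEFH

Inner exception caught by inner handler, outer continues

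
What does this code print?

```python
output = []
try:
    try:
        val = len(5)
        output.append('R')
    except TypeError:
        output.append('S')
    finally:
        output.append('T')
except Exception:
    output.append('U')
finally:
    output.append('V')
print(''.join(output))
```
STV

Both finally blocks run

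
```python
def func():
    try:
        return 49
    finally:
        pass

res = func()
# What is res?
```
49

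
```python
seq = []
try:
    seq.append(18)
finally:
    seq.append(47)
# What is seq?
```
[18, 47]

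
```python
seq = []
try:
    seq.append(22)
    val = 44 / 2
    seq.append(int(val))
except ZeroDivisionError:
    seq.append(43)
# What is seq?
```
[22, 22]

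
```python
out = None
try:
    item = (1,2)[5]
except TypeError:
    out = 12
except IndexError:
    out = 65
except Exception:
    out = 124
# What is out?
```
65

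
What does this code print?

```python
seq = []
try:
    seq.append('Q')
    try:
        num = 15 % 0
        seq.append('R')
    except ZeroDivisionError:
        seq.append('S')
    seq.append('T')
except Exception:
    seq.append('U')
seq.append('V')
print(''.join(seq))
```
QSTV

Inner exception caught by inner handler, outer continues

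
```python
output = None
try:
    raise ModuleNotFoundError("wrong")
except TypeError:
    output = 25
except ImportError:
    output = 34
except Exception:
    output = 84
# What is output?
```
34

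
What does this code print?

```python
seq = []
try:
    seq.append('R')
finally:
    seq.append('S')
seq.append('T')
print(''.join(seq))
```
RST

try/finally without except, no exception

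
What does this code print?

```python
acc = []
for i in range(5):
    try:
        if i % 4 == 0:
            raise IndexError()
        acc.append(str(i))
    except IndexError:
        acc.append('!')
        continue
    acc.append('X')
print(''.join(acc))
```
!1X2X3X!

continue in except skips rest of loop body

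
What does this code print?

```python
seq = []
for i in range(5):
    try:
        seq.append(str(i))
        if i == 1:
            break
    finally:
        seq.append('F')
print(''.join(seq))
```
0F1F

finally runs even when breaking out of loop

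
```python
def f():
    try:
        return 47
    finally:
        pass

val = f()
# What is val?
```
47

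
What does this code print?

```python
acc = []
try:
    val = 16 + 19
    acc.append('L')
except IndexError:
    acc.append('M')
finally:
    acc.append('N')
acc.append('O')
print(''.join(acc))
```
LNO

finally runs after normal execution too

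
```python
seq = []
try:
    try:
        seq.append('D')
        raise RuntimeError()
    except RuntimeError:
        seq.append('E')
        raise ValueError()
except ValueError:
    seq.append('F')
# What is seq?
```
['D', 'E', 'F']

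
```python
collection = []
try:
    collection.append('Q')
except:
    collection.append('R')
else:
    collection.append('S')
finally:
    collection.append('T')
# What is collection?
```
['Q', 'S', 'T']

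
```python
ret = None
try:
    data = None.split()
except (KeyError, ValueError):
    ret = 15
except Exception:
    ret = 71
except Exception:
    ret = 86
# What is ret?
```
71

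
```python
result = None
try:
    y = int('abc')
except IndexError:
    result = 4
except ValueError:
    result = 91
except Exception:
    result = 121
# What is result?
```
91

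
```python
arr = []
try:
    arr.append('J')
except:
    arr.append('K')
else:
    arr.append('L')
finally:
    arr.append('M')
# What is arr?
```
['J', 'L', 'M']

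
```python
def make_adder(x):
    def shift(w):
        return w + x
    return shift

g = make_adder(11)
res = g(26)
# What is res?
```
37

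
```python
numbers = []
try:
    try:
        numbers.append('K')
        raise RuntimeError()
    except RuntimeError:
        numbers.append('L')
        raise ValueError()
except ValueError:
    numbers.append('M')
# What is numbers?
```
['K', 'L', 'M']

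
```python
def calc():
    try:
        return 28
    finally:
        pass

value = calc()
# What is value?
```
28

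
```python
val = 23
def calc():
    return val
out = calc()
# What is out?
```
23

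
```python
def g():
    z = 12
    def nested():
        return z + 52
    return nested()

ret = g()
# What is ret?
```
64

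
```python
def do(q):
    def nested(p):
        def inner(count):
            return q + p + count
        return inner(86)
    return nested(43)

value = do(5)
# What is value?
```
134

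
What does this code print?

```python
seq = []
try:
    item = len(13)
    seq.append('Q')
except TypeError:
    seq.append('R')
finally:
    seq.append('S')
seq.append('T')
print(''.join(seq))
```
RST

finally always runs, even after exception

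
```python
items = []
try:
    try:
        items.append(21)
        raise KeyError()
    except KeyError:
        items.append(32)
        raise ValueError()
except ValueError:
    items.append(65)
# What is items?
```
[21, 32, 65]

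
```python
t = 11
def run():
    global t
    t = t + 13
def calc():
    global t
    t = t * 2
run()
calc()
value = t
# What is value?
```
48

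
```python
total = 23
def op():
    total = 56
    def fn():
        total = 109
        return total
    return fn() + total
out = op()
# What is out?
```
165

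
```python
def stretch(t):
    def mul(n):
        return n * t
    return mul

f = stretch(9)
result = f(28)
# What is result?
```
252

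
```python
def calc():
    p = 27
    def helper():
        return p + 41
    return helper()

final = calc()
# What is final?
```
68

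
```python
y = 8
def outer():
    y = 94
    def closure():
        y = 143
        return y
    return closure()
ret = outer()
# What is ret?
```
143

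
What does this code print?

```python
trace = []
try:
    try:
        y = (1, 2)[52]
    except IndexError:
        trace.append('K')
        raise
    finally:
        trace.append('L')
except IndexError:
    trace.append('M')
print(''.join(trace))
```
KLM

finally runs before re-raised exception propagates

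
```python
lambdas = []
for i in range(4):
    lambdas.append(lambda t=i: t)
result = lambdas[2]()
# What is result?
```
2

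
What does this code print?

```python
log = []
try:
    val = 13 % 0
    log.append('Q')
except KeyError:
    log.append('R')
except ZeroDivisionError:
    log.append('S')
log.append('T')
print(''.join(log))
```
ST

ZeroDivisionError is caught by its specific handler, not KeyError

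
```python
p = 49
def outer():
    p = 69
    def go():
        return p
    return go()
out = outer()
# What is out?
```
69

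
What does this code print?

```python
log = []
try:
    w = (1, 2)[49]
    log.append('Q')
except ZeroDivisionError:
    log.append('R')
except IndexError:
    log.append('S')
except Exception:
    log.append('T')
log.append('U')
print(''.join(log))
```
SU

IndexError matches before generic Exception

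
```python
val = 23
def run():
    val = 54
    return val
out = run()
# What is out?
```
54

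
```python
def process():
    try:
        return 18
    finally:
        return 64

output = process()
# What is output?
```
64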